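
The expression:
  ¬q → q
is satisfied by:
  {q: True}


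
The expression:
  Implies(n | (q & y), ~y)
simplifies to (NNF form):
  ~y | (~n & ~q)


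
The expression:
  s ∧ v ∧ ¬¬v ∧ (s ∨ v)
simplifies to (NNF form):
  s ∧ v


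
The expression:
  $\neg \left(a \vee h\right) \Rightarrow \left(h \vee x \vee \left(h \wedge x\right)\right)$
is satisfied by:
  {a: True, x: True, h: True}
  {a: True, x: True, h: False}
  {a: True, h: True, x: False}
  {a: True, h: False, x: False}
  {x: True, h: True, a: False}
  {x: True, h: False, a: False}
  {h: True, x: False, a: False}


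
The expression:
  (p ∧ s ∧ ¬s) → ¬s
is always true.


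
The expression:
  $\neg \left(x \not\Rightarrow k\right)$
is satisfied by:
  {k: True, x: False}
  {x: False, k: False}
  {x: True, k: True}


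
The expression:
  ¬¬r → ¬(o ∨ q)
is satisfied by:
  {o: False, r: False, q: False}
  {q: True, o: False, r: False}
  {o: True, q: False, r: False}
  {q: True, o: True, r: False}
  {r: True, q: False, o: False}


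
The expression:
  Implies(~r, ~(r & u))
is always true.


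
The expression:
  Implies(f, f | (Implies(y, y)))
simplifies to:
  True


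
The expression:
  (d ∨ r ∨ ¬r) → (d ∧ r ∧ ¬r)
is never true.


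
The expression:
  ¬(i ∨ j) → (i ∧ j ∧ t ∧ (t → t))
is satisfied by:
  {i: True, j: True}
  {i: True, j: False}
  {j: True, i: False}


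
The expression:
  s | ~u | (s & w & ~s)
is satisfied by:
  {s: True, u: False}
  {u: False, s: False}
  {u: True, s: True}


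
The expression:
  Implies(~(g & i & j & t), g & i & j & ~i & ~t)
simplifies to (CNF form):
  g & i & j & t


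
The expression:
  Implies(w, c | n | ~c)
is always true.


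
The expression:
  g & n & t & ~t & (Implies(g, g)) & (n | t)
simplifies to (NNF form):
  False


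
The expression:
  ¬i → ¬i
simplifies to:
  True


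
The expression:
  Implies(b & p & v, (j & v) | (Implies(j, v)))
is always true.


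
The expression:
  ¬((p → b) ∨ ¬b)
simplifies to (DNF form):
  False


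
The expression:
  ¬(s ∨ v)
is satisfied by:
  {v: False, s: False}


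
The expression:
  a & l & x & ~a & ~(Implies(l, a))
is never true.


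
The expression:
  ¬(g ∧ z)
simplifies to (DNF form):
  ¬g ∨ ¬z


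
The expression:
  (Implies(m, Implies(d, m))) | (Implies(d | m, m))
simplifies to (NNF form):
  True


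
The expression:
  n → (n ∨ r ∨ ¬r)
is always true.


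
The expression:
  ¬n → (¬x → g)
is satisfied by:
  {n: True, x: True, g: True}
  {n: True, x: True, g: False}
  {n: True, g: True, x: False}
  {n: True, g: False, x: False}
  {x: True, g: True, n: False}
  {x: True, g: False, n: False}
  {g: True, x: False, n: False}


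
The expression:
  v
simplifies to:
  v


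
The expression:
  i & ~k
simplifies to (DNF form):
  i & ~k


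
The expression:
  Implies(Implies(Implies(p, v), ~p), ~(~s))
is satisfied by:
  {v: True, s: True, p: True}
  {v: True, s: True, p: False}
  {s: True, p: True, v: False}
  {s: True, p: False, v: False}
  {v: True, p: True, s: False}


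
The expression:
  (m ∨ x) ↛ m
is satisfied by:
  {x: True, m: False}


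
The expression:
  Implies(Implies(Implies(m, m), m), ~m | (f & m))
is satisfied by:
  {f: True, m: False}
  {m: False, f: False}
  {m: True, f: True}


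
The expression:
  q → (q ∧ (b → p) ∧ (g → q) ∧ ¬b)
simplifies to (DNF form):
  ¬b ∨ ¬q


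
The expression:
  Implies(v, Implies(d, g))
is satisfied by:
  {g: True, v: False, d: False}
  {v: False, d: False, g: False}
  {d: True, g: True, v: False}
  {d: True, v: False, g: False}
  {g: True, v: True, d: False}
  {v: True, g: False, d: False}
  {d: True, v: True, g: True}


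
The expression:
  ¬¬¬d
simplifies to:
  ¬d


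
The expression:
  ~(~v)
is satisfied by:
  {v: True}


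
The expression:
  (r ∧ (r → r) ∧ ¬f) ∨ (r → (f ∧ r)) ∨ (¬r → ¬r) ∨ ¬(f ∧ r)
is always true.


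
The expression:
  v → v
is always true.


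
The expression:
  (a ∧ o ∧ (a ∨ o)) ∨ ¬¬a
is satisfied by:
  {a: True}


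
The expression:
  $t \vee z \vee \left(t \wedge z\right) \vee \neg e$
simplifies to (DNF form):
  $t \vee z \vee \neg e$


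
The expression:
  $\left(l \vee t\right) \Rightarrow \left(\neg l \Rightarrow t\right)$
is always true.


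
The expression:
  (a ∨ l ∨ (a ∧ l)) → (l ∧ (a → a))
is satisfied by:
  {l: True, a: False}
  {a: False, l: False}
  {a: True, l: True}


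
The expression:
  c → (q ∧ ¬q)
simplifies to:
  ¬c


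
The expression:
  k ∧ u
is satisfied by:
  {u: True, k: True}


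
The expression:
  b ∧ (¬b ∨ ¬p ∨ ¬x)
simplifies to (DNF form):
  (b ∧ ¬p) ∨ (b ∧ ¬x)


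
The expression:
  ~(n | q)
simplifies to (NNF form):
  ~n & ~q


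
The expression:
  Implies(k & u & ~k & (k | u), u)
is always true.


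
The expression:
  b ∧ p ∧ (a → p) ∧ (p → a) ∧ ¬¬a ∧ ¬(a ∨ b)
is never true.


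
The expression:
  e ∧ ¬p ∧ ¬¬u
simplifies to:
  e ∧ u ∧ ¬p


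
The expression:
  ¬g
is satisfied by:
  {g: False}


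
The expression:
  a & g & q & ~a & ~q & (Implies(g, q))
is never true.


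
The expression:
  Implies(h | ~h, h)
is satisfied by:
  {h: True}


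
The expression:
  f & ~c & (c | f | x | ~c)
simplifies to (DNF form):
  f & ~c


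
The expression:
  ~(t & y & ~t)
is always true.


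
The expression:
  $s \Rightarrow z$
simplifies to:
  $z \vee \neg s$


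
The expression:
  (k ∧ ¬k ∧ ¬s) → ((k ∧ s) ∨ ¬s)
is always true.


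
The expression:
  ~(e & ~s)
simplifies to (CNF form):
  s | ~e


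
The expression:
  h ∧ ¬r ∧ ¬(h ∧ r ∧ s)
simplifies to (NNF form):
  h ∧ ¬r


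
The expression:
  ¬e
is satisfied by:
  {e: False}


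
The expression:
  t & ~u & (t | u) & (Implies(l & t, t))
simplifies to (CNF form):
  t & ~u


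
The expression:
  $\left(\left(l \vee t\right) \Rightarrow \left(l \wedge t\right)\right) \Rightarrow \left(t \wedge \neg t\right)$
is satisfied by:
  {l: True, t: False}
  {t: True, l: False}


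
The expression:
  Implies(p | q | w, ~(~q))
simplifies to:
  q | (~p & ~w)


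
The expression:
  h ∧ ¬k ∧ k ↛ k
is never true.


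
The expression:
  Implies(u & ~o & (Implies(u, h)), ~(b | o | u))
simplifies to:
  o | ~h | ~u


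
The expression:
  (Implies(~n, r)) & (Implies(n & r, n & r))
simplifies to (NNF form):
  n | r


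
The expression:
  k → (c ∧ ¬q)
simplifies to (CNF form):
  (c ∨ ¬k) ∧ (¬k ∨ ¬q)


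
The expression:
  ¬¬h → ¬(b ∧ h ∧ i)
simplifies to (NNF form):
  ¬b ∨ ¬h ∨ ¬i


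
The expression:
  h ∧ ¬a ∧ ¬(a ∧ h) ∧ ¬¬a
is never true.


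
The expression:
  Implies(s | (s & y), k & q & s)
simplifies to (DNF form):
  ~s | (k & q)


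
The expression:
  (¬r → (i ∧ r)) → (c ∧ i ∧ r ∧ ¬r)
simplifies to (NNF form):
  ¬r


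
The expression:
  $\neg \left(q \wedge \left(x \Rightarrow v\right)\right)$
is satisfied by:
  {x: True, v: False, q: False}
  {v: False, q: False, x: False}
  {x: True, v: True, q: False}
  {v: True, x: False, q: False}
  {q: True, x: True, v: False}


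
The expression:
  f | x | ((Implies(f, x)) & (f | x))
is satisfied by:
  {x: True, f: True}
  {x: True, f: False}
  {f: True, x: False}


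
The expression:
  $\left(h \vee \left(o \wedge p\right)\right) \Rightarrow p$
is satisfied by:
  {p: True, h: False}
  {h: False, p: False}
  {h: True, p: True}


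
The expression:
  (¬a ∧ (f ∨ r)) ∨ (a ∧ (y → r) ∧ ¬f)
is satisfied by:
  {r: True, y: False, f: False, a: False}
  {y: True, r: True, a: False, f: False}
  {a: True, r: True, y: False, f: False}
  {a: True, y: True, r: True, f: False}
  {a: True, r: False, y: False, f: False}
  {f: True, r: True, a: False, y: False}
  {f: True, y: True, r: True, a: False}
  {f: True, a: False, r: False, y: False}
  {f: True, y: True, a: False, r: False}


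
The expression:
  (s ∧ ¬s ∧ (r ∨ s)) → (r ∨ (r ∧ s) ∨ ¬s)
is always true.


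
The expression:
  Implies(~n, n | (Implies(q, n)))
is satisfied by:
  {n: True, q: False}
  {q: False, n: False}
  {q: True, n: True}


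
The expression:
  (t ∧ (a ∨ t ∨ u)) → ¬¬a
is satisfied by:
  {a: True, t: False}
  {t: False, a: False}
  {t: True, a: True}


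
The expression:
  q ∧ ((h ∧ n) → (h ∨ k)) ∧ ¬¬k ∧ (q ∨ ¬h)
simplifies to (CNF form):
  k ∧ q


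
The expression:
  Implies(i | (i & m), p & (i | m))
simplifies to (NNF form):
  p | ~i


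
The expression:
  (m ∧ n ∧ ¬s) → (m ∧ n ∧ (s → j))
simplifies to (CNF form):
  True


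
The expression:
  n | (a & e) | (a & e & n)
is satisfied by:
  {n: True, e: True, a: True}
  {n: True, e: True, a: False}
  {n: True, a: True, e: False}
  {n: True, a: False, e: False}
  {e: True, a: True, n: False}


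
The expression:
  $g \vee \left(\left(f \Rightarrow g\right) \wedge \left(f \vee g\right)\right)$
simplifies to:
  $g$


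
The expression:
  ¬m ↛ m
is always true.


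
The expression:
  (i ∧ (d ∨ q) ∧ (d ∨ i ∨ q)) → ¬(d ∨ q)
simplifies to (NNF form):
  (¬d ∧ ¬q) ∨ ¬i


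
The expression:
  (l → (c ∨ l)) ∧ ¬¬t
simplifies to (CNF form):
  t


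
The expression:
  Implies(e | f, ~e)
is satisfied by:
  {e: False}


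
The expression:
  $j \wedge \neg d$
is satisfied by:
  {j: True, d: False}


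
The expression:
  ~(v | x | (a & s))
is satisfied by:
  {x: False, s: False, v: False, a: False}
  {a: True, x: False, s: False, v: False}
  {s: True, a: False, x: False, v: False}


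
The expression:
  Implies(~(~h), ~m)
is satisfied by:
  {h: False, m: False}
  {m: True, h: False}
  {h: True, m: False}


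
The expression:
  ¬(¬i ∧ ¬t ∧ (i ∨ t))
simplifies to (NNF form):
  True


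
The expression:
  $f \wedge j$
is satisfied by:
  {j: True, f: True}


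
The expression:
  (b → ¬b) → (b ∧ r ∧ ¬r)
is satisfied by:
  {b: True}


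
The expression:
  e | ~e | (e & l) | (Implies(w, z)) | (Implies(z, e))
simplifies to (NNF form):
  True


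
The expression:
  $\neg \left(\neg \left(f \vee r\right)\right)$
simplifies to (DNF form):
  $f \vee r$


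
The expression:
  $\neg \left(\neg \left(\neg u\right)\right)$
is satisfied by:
  {u: False}


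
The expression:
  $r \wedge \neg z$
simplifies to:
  $r \wedge \neg z$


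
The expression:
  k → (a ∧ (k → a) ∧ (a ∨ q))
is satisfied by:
  {a: True, k: False}
  {k: False, a: False}
  {k: True, a: True}


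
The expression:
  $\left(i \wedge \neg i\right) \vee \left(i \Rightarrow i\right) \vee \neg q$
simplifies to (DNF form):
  $\text{True}$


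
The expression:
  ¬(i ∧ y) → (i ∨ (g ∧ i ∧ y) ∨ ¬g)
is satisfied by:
  {i: True, g: False}
  {g: False, i: False}
  {g: True, i: True}


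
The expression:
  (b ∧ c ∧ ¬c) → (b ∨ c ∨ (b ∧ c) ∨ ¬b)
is always true.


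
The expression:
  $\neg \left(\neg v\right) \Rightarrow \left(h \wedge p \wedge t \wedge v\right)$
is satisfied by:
  {t: True, p: True, h: True, v: False}
  {t: True, p: True, h: False, v: False}
  {t: True, h: True, p: False, v: False}
  {t: True, h: False, p: False, v: False}
  {p: True, h: True, t: False, v: False}
  {p: True, t: False, h: False, v: False}
  {p: False, h: True, t: False, v: False}
  {p: False, t: False, h: False, v: False}
  {t: True, v: True, p: True, h: True}


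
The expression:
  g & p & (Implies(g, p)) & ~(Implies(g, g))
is never true.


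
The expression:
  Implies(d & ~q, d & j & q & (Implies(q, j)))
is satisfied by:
  {q: True, d: False}
  {d: False, q: False}
  {d: True, q: True}


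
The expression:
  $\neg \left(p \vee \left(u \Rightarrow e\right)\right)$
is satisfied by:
  {u: True, e: False, p: False}


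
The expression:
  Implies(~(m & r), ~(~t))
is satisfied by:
  {t: True, m: True, r: True}
  {t: True, m: True, r: False}
  {t: True, r: True, m: False}
  {t: True, r: False, m: False}
  {m: True, r: True, t: False}


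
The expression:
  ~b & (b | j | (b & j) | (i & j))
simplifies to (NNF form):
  j & ~b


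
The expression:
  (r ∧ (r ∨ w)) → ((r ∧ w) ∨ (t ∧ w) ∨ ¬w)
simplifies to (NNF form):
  True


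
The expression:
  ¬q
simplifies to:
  ¬q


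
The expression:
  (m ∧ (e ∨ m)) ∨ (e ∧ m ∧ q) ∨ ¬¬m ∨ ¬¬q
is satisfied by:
  {q: True, m: True}
  {q: True, m: False}
  {m: True, q: False}


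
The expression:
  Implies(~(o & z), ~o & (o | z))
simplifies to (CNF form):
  z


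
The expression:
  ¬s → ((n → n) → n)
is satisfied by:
  {n: True, s: True}
  {n: True, s: False}
  {s: True, n: False}


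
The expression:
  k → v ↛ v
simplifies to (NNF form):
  ¬k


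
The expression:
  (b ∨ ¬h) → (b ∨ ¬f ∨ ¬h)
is always true.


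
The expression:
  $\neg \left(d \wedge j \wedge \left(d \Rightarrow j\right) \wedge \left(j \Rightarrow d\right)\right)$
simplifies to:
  $\neg d \vee \neg j$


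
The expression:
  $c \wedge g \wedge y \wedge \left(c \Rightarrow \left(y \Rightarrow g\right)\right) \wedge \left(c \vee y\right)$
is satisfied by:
  {c: True, g: True, y: True}


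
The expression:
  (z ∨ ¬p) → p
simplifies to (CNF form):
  p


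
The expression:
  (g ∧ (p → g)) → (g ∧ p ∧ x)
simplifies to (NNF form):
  (p ∧ x) ∨ ¬g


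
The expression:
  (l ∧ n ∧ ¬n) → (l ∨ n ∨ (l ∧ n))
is always true.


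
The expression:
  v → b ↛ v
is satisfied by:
  {v: False}


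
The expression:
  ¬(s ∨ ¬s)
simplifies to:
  False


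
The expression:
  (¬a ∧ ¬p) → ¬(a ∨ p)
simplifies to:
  True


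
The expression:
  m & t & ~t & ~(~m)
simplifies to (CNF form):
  False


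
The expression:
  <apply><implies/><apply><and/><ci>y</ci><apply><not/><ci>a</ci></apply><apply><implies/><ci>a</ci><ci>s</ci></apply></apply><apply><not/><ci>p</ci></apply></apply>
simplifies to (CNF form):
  <apply><or/><ci>a</ci><apply><not/><ci>p</ci></apply><apply><not/><ci>y</ci></apply></apply>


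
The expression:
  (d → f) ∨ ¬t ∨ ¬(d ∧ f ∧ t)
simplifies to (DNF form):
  True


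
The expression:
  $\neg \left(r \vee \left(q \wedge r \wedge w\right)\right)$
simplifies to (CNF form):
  $\neg r$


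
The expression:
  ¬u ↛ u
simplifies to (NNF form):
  ¬u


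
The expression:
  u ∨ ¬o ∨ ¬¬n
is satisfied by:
  {n: True, u: True, o: False}
  {n: True, o: False, u: False}
  {u: True, o: False, n: False}
  {u: False, o: False, n: False}
  {n: True, u: True, o: True}
  {n: True, o: True, u: False}
  {u: True, o: True, n: False}


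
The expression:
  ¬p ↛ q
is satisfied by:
  {q: True, p: False}
  {p: False, q: False}
  {p: True, q: True}


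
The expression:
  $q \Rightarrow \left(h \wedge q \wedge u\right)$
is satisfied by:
  {u: True, h: True, q: False}
  {u: True, h: False, q: False}
  {h: True, u: False, q: False}
  {u: False, h: False, q: False}
  {q: True, u: True, h: True}


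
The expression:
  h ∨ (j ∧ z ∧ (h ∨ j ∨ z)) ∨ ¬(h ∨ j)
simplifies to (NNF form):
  h ∨ z ∨ ¬j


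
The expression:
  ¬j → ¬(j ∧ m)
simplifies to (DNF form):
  True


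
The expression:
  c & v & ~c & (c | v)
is never true.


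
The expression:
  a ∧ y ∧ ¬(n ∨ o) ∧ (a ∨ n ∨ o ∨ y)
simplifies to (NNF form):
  a ∧ y ∧ ¬n ∧ ¬o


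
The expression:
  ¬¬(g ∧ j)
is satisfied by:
  {j: True, g: True}


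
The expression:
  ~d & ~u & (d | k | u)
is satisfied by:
  {k: True, u: False, d: False}


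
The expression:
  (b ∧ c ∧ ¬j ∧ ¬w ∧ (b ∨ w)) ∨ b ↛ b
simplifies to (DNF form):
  b ∧ c ∧ ¬j ∧ ¬w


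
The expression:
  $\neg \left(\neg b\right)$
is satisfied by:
  {b: True}


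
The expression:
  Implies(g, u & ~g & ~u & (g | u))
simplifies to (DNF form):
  ~g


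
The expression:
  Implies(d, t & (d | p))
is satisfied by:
  {t: True, d: False}
  {d: False, t: False}
  {d: True, t: True}


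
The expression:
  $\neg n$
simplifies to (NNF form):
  $\neg n$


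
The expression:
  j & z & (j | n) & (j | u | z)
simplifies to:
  j & z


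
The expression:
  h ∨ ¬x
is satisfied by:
  {h: True, x: False}
  {x: False, h: False}
  {x: True, h: True}


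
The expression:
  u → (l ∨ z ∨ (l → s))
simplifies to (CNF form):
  True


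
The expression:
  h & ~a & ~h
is never true.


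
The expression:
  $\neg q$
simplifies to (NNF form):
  $\neg q$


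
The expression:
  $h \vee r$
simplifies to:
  $h \vee r$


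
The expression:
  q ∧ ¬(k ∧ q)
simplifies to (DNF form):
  q ∧ ¬k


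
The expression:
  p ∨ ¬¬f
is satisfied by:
  {p: True, f: True}
  {p: True, f: False}
  {f: True, p: False}


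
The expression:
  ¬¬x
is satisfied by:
  {x: True}


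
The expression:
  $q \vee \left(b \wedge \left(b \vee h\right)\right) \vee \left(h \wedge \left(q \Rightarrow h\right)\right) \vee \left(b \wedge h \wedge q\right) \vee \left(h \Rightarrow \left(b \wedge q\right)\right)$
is always true.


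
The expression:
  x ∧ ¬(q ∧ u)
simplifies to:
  x ∧ (¬q ∨ ¬u)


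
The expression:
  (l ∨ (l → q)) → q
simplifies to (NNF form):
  q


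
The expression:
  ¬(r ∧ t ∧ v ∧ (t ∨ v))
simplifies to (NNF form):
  ¬r ∨ ¬t ∨ ¬v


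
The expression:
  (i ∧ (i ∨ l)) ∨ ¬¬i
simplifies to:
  i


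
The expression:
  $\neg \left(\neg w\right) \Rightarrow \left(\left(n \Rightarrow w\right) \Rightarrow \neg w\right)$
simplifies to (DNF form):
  $\neg w$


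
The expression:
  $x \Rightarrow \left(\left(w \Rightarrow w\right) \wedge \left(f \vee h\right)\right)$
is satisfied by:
  {h: True, f: True, x: False}
  {h: True, f: False, x: False}
  {f: True, h: False, x: False}
  {h: False, f: False, x: False}
  {x: True, h: True, f: True}
  {x: True, h: True, f: False}
  {x: True, f: True, h: False}


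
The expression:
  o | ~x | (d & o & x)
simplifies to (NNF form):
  o | ~x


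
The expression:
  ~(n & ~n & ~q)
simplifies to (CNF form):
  True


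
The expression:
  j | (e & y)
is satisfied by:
  {e: True, j: True, y: True}
  {e: True, j: True, y: False}
  {j: True, y: True, e: False}
  {j: True, y: False, e: False}
  {e: True, y: True, j: False}


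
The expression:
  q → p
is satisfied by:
  {p: True, q: False}
  {q: False, p: False}
  {q: True, p: True}


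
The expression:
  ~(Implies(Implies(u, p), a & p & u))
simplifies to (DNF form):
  ~u | (p & ~a)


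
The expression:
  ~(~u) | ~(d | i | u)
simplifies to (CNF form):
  (u | ~d) & (u | ~i)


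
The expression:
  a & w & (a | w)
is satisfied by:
  {a: True, w: True}


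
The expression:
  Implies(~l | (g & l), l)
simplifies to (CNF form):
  l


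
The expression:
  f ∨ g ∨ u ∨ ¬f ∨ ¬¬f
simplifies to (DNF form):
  True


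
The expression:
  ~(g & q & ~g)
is always true.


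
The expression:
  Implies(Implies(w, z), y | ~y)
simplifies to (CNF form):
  True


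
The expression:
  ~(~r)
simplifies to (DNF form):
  r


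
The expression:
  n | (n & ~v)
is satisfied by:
  {n: True}


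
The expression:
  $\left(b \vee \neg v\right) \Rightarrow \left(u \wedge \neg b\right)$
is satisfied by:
  {v: True, u: True, b: False}
  {v: True, u: False, b: False}
  {u: True, v: False, b: False}


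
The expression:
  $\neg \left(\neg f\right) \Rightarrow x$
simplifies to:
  $x \vee \neg f$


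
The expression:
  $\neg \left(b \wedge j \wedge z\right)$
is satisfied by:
  {z: False, b: False, j: False}
  {j: True, z: False, b: False}
  {b: True, z: False, j: False}
  {j: True, b: True, z: False}
  {z: True, j: False, b: False}
  {j: True, z: True, b: False}
  {b: True, z: True, j: False}


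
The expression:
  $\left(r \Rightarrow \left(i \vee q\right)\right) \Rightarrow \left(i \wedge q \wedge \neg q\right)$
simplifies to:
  $r \wedge \neg i \wedge \neg q$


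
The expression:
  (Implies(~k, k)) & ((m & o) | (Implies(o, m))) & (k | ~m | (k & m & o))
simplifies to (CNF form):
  k & (m | ~o)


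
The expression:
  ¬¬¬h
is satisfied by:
  {h: False}


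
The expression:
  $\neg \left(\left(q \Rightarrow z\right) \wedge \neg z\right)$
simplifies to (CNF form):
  $q \vee z$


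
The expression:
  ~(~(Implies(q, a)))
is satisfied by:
  {a: True, q: False}
  {q: False, a: False}
  {q: True, a: True}


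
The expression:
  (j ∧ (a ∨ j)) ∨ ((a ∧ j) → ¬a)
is always true.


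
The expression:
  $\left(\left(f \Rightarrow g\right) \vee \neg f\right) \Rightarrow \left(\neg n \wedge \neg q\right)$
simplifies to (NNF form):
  $\left(f \vee \neg n\right) \wedge \left(f \vee \neg q\right) \wedge \left(\neg g \vee \neg n\right) \wedge \left(\neg g \vee \neg q\right)$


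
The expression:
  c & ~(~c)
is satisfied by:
  {c: True}


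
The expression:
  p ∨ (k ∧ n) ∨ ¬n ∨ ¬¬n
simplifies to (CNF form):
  True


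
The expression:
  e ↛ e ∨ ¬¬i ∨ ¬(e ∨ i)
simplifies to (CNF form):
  i ∨ ¬e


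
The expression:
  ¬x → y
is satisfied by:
  {y: True, x: True}
  {y: True, x: False}
  {x: True, y: False}


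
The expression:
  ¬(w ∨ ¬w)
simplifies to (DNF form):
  False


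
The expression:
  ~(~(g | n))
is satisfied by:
  {n: True, g: True}
  {n: True, g: False}
  {g: True, n: False}


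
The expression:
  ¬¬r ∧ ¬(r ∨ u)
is never true.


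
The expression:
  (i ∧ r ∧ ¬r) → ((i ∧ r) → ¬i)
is always true.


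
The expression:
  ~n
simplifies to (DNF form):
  ~n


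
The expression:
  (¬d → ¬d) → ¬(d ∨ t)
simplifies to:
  ¬d ∧ ¬t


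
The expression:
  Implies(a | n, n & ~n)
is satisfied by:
  {n: False, a: False}


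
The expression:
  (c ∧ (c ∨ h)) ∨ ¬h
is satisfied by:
  {c: True, h: False}
  {h: False, c: False}
  {h: True, c: True}


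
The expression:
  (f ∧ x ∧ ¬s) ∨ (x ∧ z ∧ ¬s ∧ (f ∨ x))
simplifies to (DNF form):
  (f ∧ x ∧ ¬s) ∨ (x ∧ z ∧ ¬s)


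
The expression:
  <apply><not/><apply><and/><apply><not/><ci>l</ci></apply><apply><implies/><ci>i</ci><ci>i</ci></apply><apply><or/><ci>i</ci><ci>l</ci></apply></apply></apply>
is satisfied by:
  {l: True, i: False}
  {i: False, l: False}
  {i: True, l: True}


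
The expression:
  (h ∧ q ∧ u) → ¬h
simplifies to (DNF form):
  ¬h ∨ ¬q ∨ ¬u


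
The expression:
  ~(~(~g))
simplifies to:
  ~g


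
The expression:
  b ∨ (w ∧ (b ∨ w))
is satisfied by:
  {b: True, w: True}
  {b: True, w: False}
  {w: True, b: False}


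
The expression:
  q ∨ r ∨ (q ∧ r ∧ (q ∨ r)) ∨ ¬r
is always true.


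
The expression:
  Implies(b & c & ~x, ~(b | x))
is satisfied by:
  {x: True, c: False, b: False}
  {c: False, b: False, x: False}
  {x: True, b: True, c: False}
  {b: True, c: False, x: False}
  {x: True, c: True, b: False}
  {c: True, x: False, b: False}
  {x: True, b: True, c: True}


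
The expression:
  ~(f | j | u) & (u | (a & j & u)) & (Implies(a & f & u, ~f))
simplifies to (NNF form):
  False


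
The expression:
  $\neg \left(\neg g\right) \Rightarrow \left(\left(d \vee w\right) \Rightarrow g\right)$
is always true.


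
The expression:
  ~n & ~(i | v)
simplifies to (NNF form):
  ~i & ~n & ~v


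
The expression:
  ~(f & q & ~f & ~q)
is always true.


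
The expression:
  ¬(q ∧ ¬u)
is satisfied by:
  {u: True, q: False}
  {q: False, u: False}
  {q: True, u: True}


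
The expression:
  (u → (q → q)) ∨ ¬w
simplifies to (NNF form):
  True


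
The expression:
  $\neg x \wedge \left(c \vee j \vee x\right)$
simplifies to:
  $\neg x \wedge \left(c \vee j\right)$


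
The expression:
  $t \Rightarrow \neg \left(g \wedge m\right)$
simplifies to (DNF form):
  $\neg g \vee \neg m \vee \neg t$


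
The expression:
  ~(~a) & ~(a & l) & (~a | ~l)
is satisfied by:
  {a: True, l: False}


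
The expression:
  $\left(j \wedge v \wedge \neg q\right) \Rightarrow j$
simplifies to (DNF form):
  $\text{True}$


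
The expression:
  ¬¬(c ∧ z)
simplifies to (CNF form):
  c ∧ z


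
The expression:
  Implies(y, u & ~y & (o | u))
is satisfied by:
  {y: False}


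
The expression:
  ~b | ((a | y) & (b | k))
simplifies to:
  a | y | ~b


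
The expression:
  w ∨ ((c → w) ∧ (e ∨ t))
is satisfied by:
  {t: True, e: True, w: True, c: False}
  {t: True, w: True, c: False, e: False}
  {e: True, w: True, c: False, t: False}
  {w: True, e: False, c: False, t: False}
  {t: True, w: True, c: True, e: True}
  {t: True, w: True, c: True, e: False}
  {w: True, c: True, e: True, t: False}
  {w: True, c: True, t: False, e: False}
  {e: True, t: True, c: False, w: False}
  {t: True, e: False, c: False, w: False}
  {e: True, t: False, c: False, w: False}


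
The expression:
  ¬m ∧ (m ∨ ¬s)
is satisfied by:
  {s: False, m: False}


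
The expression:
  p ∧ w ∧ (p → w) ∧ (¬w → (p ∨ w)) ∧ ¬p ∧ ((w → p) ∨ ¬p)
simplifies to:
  False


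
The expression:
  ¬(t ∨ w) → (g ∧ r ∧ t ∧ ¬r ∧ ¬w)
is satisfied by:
  {t: True, w: True}
  {t: True, w: False}
  {w: True, t: False}


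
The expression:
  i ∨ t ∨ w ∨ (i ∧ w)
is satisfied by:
  {i: True, t: True, w: True}
  {i: True, t: True, w: False}
  {i: True, w: True, t: False}
  {i: True, w: False, t: False}
  {t: True, w: True, i: False}
  {t: True, w: False, i: False}
  {w: True, t: False, i: False}


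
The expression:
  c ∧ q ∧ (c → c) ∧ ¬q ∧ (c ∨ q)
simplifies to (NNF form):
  False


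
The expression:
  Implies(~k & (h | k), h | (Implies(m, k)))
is always true.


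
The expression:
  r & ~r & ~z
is never true.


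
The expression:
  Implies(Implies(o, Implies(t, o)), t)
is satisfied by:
  {t: True}


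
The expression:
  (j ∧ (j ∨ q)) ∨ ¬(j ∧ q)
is always true.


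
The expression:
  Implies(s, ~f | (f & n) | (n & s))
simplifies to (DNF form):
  n | ~f | ~s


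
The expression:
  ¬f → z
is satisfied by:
  {z: True, f: True}
  {z: True, f: False}
  {f: True, z: False}


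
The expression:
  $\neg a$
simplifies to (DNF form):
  $\neg a$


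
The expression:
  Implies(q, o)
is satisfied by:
  {o: True, q: False}
  {q: False, o: False}
  {q: True, o: True}


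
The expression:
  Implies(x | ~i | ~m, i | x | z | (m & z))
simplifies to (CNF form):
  i | x | z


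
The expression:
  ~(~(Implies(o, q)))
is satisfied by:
  {q: True, o: False}
  {o: False, q: False}
  {o: True, q: True}


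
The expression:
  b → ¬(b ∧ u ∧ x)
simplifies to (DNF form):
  ¬b ∨ ¬u ∨ ¬x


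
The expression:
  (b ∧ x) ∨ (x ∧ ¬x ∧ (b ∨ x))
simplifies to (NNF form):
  b ∧ x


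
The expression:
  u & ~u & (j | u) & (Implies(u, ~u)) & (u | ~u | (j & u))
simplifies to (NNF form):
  False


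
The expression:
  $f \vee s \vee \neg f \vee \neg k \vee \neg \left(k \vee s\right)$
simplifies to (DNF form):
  $\text{True}$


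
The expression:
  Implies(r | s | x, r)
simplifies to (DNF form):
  r | (~s & ~x)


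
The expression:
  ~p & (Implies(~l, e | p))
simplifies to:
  ~p & (e | l)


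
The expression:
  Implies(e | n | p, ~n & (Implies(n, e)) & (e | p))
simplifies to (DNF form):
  ~n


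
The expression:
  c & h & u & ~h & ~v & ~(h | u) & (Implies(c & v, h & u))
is never true.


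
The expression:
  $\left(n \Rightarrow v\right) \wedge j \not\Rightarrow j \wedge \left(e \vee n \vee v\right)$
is never true.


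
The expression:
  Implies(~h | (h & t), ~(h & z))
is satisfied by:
  {h: False, t: False, z: False}
  {z: True, h: False, t: False}
  {t: True, h: False, z: False}
  {z: True, t: True, h: False}
  {h: True, z: False, t: False}
  {z: True, h: True, t: False}
  {t: True, h: True, z: False}


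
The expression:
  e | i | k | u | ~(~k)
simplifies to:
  e | i | k | u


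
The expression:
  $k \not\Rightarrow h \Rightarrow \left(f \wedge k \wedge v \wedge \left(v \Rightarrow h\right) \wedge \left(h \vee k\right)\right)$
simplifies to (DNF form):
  $h \vee \neg k$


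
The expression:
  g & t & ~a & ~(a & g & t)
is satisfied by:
  {t: True, g: True, a: False}


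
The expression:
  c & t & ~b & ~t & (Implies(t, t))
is never true.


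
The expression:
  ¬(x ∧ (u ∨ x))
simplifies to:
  ¬x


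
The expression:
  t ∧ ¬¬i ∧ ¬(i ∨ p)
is never true.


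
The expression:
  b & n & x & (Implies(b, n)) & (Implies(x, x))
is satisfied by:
  {b: True, x: True, n: True}


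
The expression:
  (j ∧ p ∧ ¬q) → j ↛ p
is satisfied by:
  {q: True, p: False, j: False}
  {p: False, j: False, q: False}
  {j: True, q: True, p: False}
  {j: True, p: False, q: False}
  {q: True, p: True, j: False}
  {p: True, q: False, j: False}
  {j: True, p: True, q: True}


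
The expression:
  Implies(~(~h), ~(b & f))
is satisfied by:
  {h: False, b: False, f: False}
  {f: True, h: False, b: False}
  {b: True, h: False, f: False}
  {f: True, b: True, h: False}
  {h: True, f: False, b: False}
  {f: True, h: True, b: False}
  {b: True, h: True, f: False}


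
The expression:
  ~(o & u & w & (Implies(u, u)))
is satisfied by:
  {u: False, o: False, w: False}
  {w: True, u: False, o: False}
  {o: True, u: False, w: False}
  {w: True, o: True, u: False}
  {u: True, w: False, o: False}
  {w: True, u: True, o: False}
  {o: True, u: True, w: False}


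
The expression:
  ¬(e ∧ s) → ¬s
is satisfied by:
  {e: True, s: False}
  {s: False, e: False}
  {s: True, e: True}


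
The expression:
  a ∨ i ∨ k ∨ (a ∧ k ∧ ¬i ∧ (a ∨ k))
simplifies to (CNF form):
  a ∨ i ∨ k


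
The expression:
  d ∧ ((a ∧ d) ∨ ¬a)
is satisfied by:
  {d: True}


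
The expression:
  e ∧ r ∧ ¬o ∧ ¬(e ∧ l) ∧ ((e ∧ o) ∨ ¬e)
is never true.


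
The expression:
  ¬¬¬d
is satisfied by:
  {d: False}


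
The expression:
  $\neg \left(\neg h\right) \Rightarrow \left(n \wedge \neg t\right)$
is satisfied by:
  {n: True, t: False, h: False}
  {t: False, h: False, n: False}
  {n: True, t: True, h: False}
  {t: True, n: False, h: False}
  {h: True, n: True, t: False}


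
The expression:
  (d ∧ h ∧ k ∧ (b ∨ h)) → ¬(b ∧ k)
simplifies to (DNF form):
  ¬b ∨ ¬d ∨ ¬h ∨ ¬k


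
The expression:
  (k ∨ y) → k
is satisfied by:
  {k: True, y: False}
  {y: False, k: False}
  {y: True, k: True}


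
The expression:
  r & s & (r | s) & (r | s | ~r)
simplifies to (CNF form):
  r & s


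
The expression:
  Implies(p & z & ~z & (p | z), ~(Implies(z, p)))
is always true.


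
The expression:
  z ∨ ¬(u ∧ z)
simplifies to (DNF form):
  True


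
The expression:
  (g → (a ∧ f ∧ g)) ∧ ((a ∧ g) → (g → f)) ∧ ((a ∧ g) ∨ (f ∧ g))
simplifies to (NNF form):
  a ∧ f ∧ g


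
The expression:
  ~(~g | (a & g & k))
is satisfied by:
  {g: True, k: False, a: False}
  {a: True, g: True, k: False}
  {k: True, g: True, a: False}


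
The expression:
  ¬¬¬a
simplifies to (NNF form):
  ¬a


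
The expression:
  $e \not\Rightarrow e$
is never true.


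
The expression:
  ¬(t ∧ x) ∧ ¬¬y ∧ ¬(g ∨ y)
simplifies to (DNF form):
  False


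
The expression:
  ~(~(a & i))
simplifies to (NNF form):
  a & i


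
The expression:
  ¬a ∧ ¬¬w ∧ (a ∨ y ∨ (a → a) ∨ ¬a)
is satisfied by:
  {w: True, a: False}


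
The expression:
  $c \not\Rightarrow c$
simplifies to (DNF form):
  $\text{False}$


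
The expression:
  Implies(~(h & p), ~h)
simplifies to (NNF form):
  p | ~h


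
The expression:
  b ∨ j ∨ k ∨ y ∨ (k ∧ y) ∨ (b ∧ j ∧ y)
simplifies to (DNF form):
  b ∨ j ∨ k ∨ y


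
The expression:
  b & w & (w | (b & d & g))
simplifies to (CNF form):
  b & w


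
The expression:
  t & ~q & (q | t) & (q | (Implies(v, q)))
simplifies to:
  t & ~q & ~v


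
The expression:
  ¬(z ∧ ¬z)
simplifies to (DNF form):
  True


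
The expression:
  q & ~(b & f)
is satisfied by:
  {q: True, b: False, f: False}
  {f: True, q: True, b: False}
  {b: True, q: True, f: False}


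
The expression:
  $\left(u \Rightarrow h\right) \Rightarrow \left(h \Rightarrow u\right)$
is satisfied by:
  {u: True, h: False}
  {h: False, u: False}
  {h: True, u: True}


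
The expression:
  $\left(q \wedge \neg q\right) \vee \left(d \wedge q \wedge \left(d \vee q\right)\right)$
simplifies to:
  $d \wedge q$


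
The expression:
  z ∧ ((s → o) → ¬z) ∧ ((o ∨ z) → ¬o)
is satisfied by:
  {z: True, s: True, o: False}


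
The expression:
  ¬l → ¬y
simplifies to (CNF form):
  l ∨ ¬y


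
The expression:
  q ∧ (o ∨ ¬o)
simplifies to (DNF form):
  q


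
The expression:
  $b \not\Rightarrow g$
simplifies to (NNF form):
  $b \wedge \neg g$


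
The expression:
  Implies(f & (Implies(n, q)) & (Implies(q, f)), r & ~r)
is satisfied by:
  {n: True, f: False, q: False}
  {n: False, f: False, q: False}
  {q: True, n: True, f: False}
  {q: True, n: False, f: False}
  {f: True, n: True, q: False}


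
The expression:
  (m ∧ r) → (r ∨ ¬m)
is always true.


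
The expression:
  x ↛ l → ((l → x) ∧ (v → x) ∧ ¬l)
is always true.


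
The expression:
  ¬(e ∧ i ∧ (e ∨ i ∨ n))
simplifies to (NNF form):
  ¬e ∨ ¬i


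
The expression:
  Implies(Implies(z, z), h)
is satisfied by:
  {h: True}


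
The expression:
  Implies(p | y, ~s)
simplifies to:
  ~s | (~p & ~y)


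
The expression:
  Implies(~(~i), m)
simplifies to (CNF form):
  m | ~i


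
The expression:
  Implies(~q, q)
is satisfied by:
  {q: True}


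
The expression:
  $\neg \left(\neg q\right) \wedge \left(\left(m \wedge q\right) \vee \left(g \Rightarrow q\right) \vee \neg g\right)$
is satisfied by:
  {q: True}


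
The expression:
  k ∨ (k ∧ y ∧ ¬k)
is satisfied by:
  {k: True}


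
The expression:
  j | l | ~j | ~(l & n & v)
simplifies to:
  True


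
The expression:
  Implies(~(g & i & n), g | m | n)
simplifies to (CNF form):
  g | m | n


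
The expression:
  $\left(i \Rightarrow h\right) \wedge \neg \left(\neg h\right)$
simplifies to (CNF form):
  $h$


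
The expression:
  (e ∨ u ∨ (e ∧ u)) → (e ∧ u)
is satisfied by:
  {u: False, e: False}
  {e: True, u: True}


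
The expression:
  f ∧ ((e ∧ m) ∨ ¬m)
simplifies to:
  f ∧ (e ∨ ¬m)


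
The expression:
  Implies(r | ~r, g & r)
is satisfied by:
  {r: True, g: True}


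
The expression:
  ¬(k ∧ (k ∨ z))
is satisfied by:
  {k: False}


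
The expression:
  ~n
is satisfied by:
  {n: False}


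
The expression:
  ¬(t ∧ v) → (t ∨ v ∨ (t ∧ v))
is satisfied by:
  {t: True, v: True}
  {t: True, v: False}
  {v: True, t: False}


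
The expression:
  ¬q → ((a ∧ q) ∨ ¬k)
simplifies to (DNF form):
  q ∨ ¬k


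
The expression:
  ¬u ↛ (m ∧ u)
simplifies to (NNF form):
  ¬u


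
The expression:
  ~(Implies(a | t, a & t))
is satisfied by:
  {a: True, t: False}
  {t: True, a: False}


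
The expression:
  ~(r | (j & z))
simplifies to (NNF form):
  ~r & (~j | ~z)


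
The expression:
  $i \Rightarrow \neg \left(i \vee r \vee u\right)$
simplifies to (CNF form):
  $\neg i$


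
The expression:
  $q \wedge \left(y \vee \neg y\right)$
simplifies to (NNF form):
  $q$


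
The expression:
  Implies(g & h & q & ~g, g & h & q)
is always true.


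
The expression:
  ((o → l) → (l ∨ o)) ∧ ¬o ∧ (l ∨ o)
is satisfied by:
  {l: True, o: False}


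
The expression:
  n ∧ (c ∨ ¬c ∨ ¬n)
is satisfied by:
  {n: True}


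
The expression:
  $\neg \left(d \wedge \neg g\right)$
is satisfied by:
  {g: True, d: False}
  {d: False, g: False}
  {d: True, g: True}


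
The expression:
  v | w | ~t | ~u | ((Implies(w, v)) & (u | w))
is always true.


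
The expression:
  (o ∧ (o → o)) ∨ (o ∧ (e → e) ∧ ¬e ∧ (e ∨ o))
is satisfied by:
  {o: True}


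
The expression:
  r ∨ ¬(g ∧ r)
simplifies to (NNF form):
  True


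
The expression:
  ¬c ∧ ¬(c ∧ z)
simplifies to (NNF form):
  ¬c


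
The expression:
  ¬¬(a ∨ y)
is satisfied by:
  {a: True, y: True}
  {a: True, y: False}
  {y: True, a: False}


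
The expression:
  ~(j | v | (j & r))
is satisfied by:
  {v: False, j: False}


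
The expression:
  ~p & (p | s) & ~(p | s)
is never true.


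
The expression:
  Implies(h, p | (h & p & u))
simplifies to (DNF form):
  p | ~h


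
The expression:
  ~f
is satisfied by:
  {f: False}


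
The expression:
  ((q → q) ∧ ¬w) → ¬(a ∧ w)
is always true.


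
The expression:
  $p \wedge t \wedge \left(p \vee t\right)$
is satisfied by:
  {t: True, p: True}


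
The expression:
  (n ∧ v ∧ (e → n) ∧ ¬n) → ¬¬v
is always true.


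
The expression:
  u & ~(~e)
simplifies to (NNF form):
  e & u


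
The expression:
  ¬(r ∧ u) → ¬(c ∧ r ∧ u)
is always true.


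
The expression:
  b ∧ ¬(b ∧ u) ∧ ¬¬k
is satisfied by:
  {b: True, k: True, u: False}


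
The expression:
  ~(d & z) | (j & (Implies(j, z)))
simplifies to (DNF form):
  j | ~d | ~z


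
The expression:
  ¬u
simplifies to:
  ¬u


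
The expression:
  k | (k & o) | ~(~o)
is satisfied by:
  {k: True, o: True}
  {k: True, o: False}
  {o: True, k: False}


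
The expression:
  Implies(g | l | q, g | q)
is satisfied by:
  {q: True, g: True, l: False}
  {q: True, l: False, g: False}
  {g: True, l: False, q: False}
  {g: False, l: False, q: False}
  {q: True, g: True, l: True}
  {q: True, l: True, g: False}
  {g: True, l: True, q: False}


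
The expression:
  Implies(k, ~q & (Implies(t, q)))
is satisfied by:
  {t: False, k: False, q: False}
  {q: True, t: False, k: False}
  {t: True, q: False, k: False}
  {q: True, t: True, k: False}
  {k: True, q: False, t: False}
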